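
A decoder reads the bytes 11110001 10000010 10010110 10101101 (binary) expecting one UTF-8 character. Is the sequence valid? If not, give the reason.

Leading byte 0xF1 = 11110001 → 4-byte form.
Continuation bytes 0x82=10000010, 0x96=10010110, 0xAD=10101101 all match 10xxxxxx.
Decoded value 0x425AD is ≥ 0x10000 (shortest form) and not a surrogate.

valid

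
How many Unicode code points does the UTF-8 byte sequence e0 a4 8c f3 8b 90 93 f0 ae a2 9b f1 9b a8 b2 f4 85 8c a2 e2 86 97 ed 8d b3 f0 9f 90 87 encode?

8

Byte at offset 0: 0xE0 = 11100000 → 3-byte char (#1). Advance 3.
Byte at offset 3: 0xF3 = 11110011 → 4-byte char (#2). Advance 4.
Byte at offset 7: 0xF0 = 11110000 → 4-byte char (#3). Advance 4.
Byte at offset 11: 0xF1 = 11110001 → 4-byte char (#4). Advance 4.
Byte at offset 15: 0xF4 = 11110100 → 4-byte char (#5). Advance 4.
Byte at offset 19: 0xE2 = 11100010 → 3-byte char (#6). Advance 3.
Byte at offset 22: 0xED = 11101101 → 3-byte char (#7). Advance 3.
Byte at offset 25: 0xF0 = 11110000 → 4-byte char (#8). Advance 4.
Reached end at offset 29 after 8 code points.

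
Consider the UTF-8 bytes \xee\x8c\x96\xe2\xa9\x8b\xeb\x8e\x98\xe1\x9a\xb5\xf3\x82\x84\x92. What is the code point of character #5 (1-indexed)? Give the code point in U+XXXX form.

U+C2112

Offset 0: leading byte 0xEE = 11101110 → 3-byte char #1 = EE 8C 96.
Offset 3: leading byte 0xE2 = 11100010 → 3-byte char #2 = E2 A9 8B.
Offset 6: leading byte 0xEB = 11101011 → 3-byte char #3 = EB 8E 98.
Offset 9: leading byte 0xE1 = 11100001 → 3-byte char #4 = E1 9A B5.
Offset 12: leading byte 0xF3 = 11110011 → 4-byte char #5 = F3 82 84 92.
Leading byte 0xF3 = 11110011 matches 11110xxx → 4-byte sequence.
Byte 1: 0xF3 = 11110011, payload 011 (3 bits).
Byte 2: 0x82 = 10000010 (10xxxxxx ✓), payload 000010.
Byte 3: 0x84 = 10000100 (10xxxxxx ✓), payload 000100.
Byte 4: 0x92 = 10010010 (10xxxxxx ✓), payload 010010.
Concatenate: 011000010000100010010 = 0xC2112 (21 bits → U+C2112).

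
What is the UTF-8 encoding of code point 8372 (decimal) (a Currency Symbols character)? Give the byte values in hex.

U+20B4 = 0x20B4 = 8372 decimal. In range U+0800–U+FFFF → 3-byte form: 1110xxxx 10xxxxxx 10xxxxxx.
Binary (16 bits): 0010000010110100.
Split 4+6+6: 0010 | 000010 | 110100.
Byte 1: 11100010 = 0xE2.
Byte 2: 10000010 = 0x82.
Byte 3: 10110100 = 0xB4.

E2 82 B4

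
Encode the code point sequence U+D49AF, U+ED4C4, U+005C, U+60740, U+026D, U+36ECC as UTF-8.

F3 94 A6 AF F3 AD 93 84 5C F1 A0 9D 80 C9 AD F0 B6 BB 8C

U+D49AF: 4-byte form → F3 94 A6 AF.
U+ED4C4: 4-byte form → F3 AD 93 84.
U+005C: 1-byte form → 5C.
U+60740: 4-byte form → F1 A0 9D 80.
U+026D: 2-byte form → C9 AD.
U+36ECC: 4-byte form → F0 B6 BB 8C.
Concatenated (19 bytes): F3 94 A6 AF F3 AD 93 84 5C F1 A0 9D 80 C9 AD F0 B6 BB 8C.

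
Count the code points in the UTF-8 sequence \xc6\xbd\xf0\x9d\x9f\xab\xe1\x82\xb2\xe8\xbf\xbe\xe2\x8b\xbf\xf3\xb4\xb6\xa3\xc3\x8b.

7

Byte at offset 0: 0xC6 = 11000110 → 2-byte char (#1). Advance 2.
Byte at offset 2: 0xF0 = 11110000 → 4-byte char (#2). Advance 4.
Byte at offset 6: 0xE1 = 11100001 → 3-byte char (#3). Advance 3.
Byte at offset 9: 0xE8 = 11101000 → 3-byte char (#4). Advance 3.
Byte at offset 12: 0xE2 = 11100010 → 3-byte char (#5). Advance 3.
Byte at offset 15: 0xF3 = 11110011 → 4-byte char (#6). Advance 4.
Byte at offset 19: 0xC3 = 11000011 → 2-byte char (#7). Advance 2.
Reached end at offset 21 after 7 code points.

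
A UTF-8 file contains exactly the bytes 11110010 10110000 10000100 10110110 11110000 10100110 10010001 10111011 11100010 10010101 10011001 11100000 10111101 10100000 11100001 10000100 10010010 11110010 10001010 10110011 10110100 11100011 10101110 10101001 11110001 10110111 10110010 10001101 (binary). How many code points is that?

8

Byte at offset 0: 0xF2 = 11110010 → 4-byte char (#1). Advance 4.
Byte at offset 4: 0xF0 = 11110000 → 4-byte char (#2). Advance 4.
Byte at offset 8: 0xE2 = 11100010 → 3-byte char (#3). Advance 3.
Byte at offset 11: 0xE0 = 11100000 → 3-byte char (#4). Advance 3.
Byte at offset 14: 0xE1 = 11100001 → 3-byte char (#5). Advance 3.
Byte at offset 17: 0xF2 = 11110010 → 4-byte char (#6). Advance 4.
Byte at offset 21: 0xE3 = 11100011 → 3-byte char (#7). Advance 3.
Byte at offset 24: 0xF1 = 11110001 → 4-byte char (#8). Advance 4.
Reached end at offset 28 after 8 code points.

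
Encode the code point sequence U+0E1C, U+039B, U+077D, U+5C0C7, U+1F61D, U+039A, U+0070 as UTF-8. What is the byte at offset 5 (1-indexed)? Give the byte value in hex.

1-indexed offset 5 is 0-indexed offset 4.
U+0E1C → 3-byte form E0 B8 9C at offsets 0–2.
U+039B → 2-byte form CE 9B at offsets 3–4.
Offset 4 falls in char 2's range; it's byte 2 of CE 9B = 0x9B.

0x9B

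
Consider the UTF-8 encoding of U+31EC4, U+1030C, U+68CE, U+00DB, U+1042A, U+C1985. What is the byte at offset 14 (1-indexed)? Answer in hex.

0xF0

1-indexed offset 14 is 0-indexed offset 13.
U+31EC4 → 4-byte form F0 B1 BB 84 at offsets 0–3.
U+1030C → 4-byte form F0 90 8C 8C at offsets 4–7.
U+68CE → 3-byte form E6 A3 8E at offsets 8–10.
U+00DB → 2-byte form C3 9B at offsets 11–12.
U+1042A → 4-byte form F0 90 90 AA at offsets 13–16.
Offset 13 falls in char 5's range; it's byte 1 of F0 90 90 AA = 0xF0.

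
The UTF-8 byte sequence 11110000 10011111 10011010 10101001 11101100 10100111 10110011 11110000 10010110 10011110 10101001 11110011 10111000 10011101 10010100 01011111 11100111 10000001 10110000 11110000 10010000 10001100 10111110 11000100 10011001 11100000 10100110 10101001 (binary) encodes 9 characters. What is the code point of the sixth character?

U+7070

Offset 0: leading byte 0xF0 = 11110000 → 4-byte char #1 = F0 9F 9A A9.
Offset 4: leading byte 0xEC = 11101100 → 3-byte char #2 = EC A7 B3.
Offset 7: leading byte 0xF0 = 11110000 → 4-byte char #3 = F0 96 9E A9.
Offset 11: leading byte 0xF3 = 11110011 → 4-byte char #4 = F3 B8 9D 94.
Offset 15: leading byte 0x5F = 01011111 → 1-byte char #5 = 5F.
Offset 16: leading byte 0xE7 = 11100111 → 3-byte char #6 = E7 81 B0.
Leading byte 0xE7 = 11100111 matches 1110xxxx → 3-byte sequence.
Byte 1: 0xE7 = 11100111, payload 0111 (4 bits).
Byte 2: 0x81 = 10000001 (10xxxxxx ✓), payload 000001.
Byte 3: 0xB0 = 10110000 (10xxxxxx ✓), payload 110000.
Concatenate: 0111000001110000 = 0x7070 (16 bits → U+7070).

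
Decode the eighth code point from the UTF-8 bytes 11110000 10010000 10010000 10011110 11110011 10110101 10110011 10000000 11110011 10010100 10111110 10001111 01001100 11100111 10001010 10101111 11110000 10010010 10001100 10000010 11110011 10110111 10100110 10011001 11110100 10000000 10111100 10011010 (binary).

Offset 0: leading byte 0xF0 = 11110000 → 4-byte char #1 = F0 90 90 9E.
Offset 4: leading byte 0xF3 = 11110011 → 4-byte char #2 = F3 B5 B3 80.
Offset 8: leading byte 0xF3 = 11110011 → 4-byte char #3 = F3 94 BE 8F.
Offset 12: leading byte 0x4C = 01001100 → 1-byte char #4 = 4C.
Offset 13: leading byte 0xE7 = 11100111 → 3-byte char #5 = E7 8A AF.
Offset 16: leading byte 0xF0 = 11110000 → 4-byte char #6 = F0 92 8C 82.
Offset 20: leading byte 0xF3 = 11110011 → 4-byte char #7 = F3 B7 A6 99.
Offset 24: leading byte 0xF4 = 11110100 → 4-byte char #8 = F4 80 BC 9A.
Leading byte 0xF4 = 11110100 matches 11110xxx → 4-byte sequence.
Byte 1: 0xF4 = 11110100, payload 100 (3 bits).
Byte 2: 0x80 = 10000000 (10xxxxxx ✓), payload 000000.
Byte 3: 0xBC = 10111100 (10xxxxxx ✓), payload 111100.
Byte 4: 0x9A = 10011010 (10xxxxxx ✓), payload 011010.
Concatenate: 100000000111100011010 = 0x100F1A (21 bits → U+100F1A).

U+100F1A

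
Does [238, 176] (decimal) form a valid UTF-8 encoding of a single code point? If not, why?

Leading byte 0xEE = 11101110 → 3-byte form, but only 2 bytes are present.

invalid (sequence truncated)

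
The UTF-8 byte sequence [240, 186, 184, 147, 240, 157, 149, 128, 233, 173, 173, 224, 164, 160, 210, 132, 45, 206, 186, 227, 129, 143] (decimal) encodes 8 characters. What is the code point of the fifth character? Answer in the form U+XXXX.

Offset 0: leading byte 0xF0 = 11110000 → 4-byte char #1 = F0 BA B8 93.
Offset 4: leading byte 0xF0 = 11110000 → 4-byte char #2 = F0 9D 95 80.
Offset 8: leading byte 0xE9 = 11101001 → 3-byte char #3 = E9 AD AD.
Offset 11: leading byte 0xE0 = 11100000 → 3-byte char #4 = E0 A4 A0.
Offset 14: leading byte 0xD2 = 11010010 → 2-byte char #5 = D2 84.
Leading byte 0xD2 = 11010010 matches 110xxxxx → 2-byte sequence.
Byte 1: 0xD2 = 11010010, payload 10010 (5 bits).
Byte 2: 0x84 = 10000100 (10xxxxxx ✓), payload 000100.
Concatenate: 10010000100 = 0x484 (11 bits → U+0484).

U+0484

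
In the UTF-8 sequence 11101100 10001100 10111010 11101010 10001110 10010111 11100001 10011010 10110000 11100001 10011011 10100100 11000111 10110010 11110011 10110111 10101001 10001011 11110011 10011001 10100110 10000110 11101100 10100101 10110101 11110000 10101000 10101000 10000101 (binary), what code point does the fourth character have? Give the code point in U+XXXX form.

U+16E4

Offset 0: leading byte 0xEC = 11101100 → 3-byte char #1 = EC 8C BA.
Offset 3: leading byte 0xEA = 11101010 → 3-byte char #2 = EA 8E 97.
Offset 6: leading byte 0xE1 = 11100001 → 3-byte char #3 = E1 9A B0.
Offset 9: leading byte 0xE1 = 11100001 → 3-byte char #4 = E1 9B A4.
Leading byte 0xE1 = 11100001 matches 1110xxxx → 3-byte sequence.
Byte 1: 0xE1 = 11100001, payload 0001 (4 bits).
Byte 2: 0x9B = 10011011 (10xxxxxx ✓), payload 011011.
Byte 3: 0xA4 = 10100100 (10xxxxxx ✓), payload 100100.
Concatenate: 0001011011100100 = 0x16E4 (16 bits → U+16E4).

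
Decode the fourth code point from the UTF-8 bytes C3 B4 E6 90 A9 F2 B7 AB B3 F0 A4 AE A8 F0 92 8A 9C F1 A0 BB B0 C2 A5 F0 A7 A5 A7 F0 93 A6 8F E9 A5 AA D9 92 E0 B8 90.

Offset 0: leading byte 0xC3 = 11000011 → 2-byte char #1 = C3 B4.
Offset 2: leading byte 0xE6 = 11100110 → 3-byte char #2 = E6 90 A9.
Offset 5: leading byte 0xF2 = 11110010 → 4-byte char #3 = F2 B7 AB B3.
Offset 9: leading byte 0xF0 = 11110000 → 4-byte char #4 = F0 A4 AE A8.
Leading byte 0xF0 = 11110000 matches 11110xxx → 4-byte sequence.
Byte 1: 0xF0 = 11110000, payload 000 (3 bits).
Byte 2: 0xA4 = 10100100 (10xxxxxx ✓), payload 100100.
Byte 3: 0xAE = 10101110 (10xxxxxx ✓), payload 101110.
Byte 4: 0xA8 = 10101000 (10xxxxxx ✓), payload 101000.
Concatenate: 000100100101110101000 = 0x24BA8 (21 bits → U+24BA8).

U+24BA8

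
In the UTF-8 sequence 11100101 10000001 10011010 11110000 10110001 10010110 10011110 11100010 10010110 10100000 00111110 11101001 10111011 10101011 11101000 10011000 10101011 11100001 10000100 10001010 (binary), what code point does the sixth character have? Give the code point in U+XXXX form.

Offset 0: leading byte 0xE5 = 11100101 → 3-byte char #1 = E5 81 9A.
Offset 3: leading byte 0xF0 = 11110000 → 4-byte char #2 = F0 B1 96 9E.
Offset 7: leading byte 0xE2 = 11100010 → 3-byte char #3 = E2 96 A0.
Offset 10: leading byte 0x3E = 00111110 → 1-byte char #4 = 3E.
Offset 11: leading byte 0xE9 = 11101001 → 3-byte char #5 = E9 BB AB.
Offset 14: leading byte 0xE8 = 11101000 → 3-byte char #6 = E8 98 AB.
Leading byte 0xE8 = 11101000 matches 1110xxxx → 3-byte sequence.
Byte 1: 0xE8 = 11101000, payload 1000 (4 bits).
Byte 2: 0x98 = 10011000 (10xxxxxx ✓), payload 011000.
Byte 3: 0xAB = 10101011 (10xxxxxx ✓), payload 101011.
Concatenate: 1000011000101011 = 0x862B (16 bits → U+862B).

U+862B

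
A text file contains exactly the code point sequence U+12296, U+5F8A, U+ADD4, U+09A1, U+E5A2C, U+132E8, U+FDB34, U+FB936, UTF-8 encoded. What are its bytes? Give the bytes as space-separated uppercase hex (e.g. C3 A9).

U+12296: 4-byte form → F0 92 8A 96.
U+5F8A: 3-byte form → E5 BE 8A.
U+ADD4: 3-byte form → EA B7 94.
U+09A1: 3-byte form → E0 A6 A1.
U+E5A2C: 4-byte form → F3 A5 A8 AC.
U+132E8: 4-byte form → F0 93 8B A8.
U+FDB34: 4-byte form → F3 BD AC B4.
U+FB936: 4-byte form → F3 BB A4 B6.
Concatenated (29 bytes): F0 92 8A 96 E5 BE 8A EA B7 94 E0 A6 A1 F3 A5 A8 AC F0 93 8B A8 F3 BD AC B4 F3 BB A4 B6.

F0 92 8A 96 E5 BE 8A EA B7 94 E0 A6 A1 F3 A5 A8 AC F0 93 8B A8 F3 BD AC B4 F3 BB A4 B6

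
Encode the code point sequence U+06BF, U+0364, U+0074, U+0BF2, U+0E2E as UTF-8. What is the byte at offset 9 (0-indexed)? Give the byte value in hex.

0xB8

U+06BF → 2-byte form DA BF at offsets 0–1.
U+0364 → 2-byte form CD A4 at offsets 2–3.
U+0074 → 1-byte form 74 at offsets 4–4.
U+0BF2 → 3-byte form E0 AF B2 at offsets 5–7.
U+0E2E → 3-byte form E0 B8 AE at offsets 8–10.
Offset 9 falls in char 5's range; it's byte 2 of E0 B8 AE = 0xB8.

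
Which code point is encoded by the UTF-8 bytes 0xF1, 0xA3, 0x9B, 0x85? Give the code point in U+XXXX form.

Leading byte 0xF1 = 11110001 matches 11110xxx → 4-byte sequence.
Byte 1: 0xF1 = 11110001, payload 001 (3 bits).
Byte 2: 0xA3 = 10100011 (10xxxxxx ✓), payload 100011.
Byte 3: 0x9B = 10011011 (10xxxxxx ✓), payload 011011.
Byte 4: 0x85 = 10000101 (10xxxxxx ✓), payload 000101.
Concatenate: 001100011011011000101 = 0x636C5 (21 bits → U+636C5).

U+636C5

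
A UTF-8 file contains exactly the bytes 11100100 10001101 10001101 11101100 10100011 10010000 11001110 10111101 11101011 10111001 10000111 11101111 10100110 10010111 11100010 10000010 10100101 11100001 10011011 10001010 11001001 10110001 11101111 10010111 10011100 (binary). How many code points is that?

Byte at offset 0: 0xE4 = 11100100 → 3-byte char (#1). Advance 3.
Byte at offset 3: 0xEC = 11101100 → 3-byte char (#2). Advance 3.
Byte at offset 6: 0xCE = 11001110 → 2-byte char (#3). Advance 2.
Byte at offset 8: 0xEB = 11101011 → 3-byte char (#4). Advance 3.
Byte at offset 11: 0xEF = 11101111 → 3-byte char (#5). Advance 3.
Byte at offset 14: 0xE2 = 11100010 → 3-byte char (#6). Advance 3.
Byte at offset 17: 0xE1 = 11100001 → 3-byte char (#7). Advance 3.
Byte at offset 20: 0xC9 = 11001001 → 2-byte char (#8). Advance 2.
Byte at offset 22: 0xEF = 11101111 → 3-byte char (#9). Advance 3.
Reached end at offset 25 after 9 code points.

9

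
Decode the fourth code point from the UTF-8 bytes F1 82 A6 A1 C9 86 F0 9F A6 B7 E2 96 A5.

U+25A5

Offset 0: leading byte 0xF1 = 11110001 → 4-byte char #1 = F1 82 A6 A1.
Offset 4: leading byte 0xC9 = 11001001 → 2-byte char #2 = C9 86.
Offset 6: leading byte 0xF0 = 11110000 → 4-byte char #3 = F0 9F A6 B7.
Offset 10: leading byte 0xE2 = 11100010 → 3-byte char #4 = E2 96 A5.
Leading byte 0xE2 = 11100010 matches 1110xxxx → 3-byte sequence.
Byte 1: 0xE2 = 11100010, payload 0010 (4 bits).
Byte 2: 0x96 = 10010110 (10xxxxxx ✓), payload 010110.
Byte 3: 0xA5 = 10100101 (10xxxxxx ✓), payload 100101.
Concatenate: 0010010110100101 = 0x25A5 (16 bits → U+25A5).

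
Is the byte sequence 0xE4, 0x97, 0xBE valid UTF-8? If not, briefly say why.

Leading byte 0xE4 = 11100100 → 3-byte form.
Continuation bytes 0x97=10010111, 0xBE=10111110 all match 10xxxxxx.
Decoded value 0x45FE is ≥ 0x800 (shortest form) and not a surrogate.

valid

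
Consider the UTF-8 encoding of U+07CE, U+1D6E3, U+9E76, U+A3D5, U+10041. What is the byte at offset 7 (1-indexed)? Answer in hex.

1-indexed offset 7 is 0-indexed offset 6.
U+07CE → 2-byte form DF 8E at offsets 0–1.
U+1D6E3 → 4-byte form F0 9D 9B A3 at offsets 2–5.
U+9E76 → 3-byte form E9 B9 B6 at offsets 6–8.
Offset 6 falls in char 3's range; it's byte 1 of E9 B9 B6 = 0xE9.

0xE9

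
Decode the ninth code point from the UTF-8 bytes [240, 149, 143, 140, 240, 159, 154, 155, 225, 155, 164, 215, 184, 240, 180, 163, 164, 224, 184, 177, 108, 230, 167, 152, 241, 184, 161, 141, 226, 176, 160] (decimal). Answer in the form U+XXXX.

U+7884D

Offset 0: leading byte 0xF0 = 11110000 → 4-byte char #1 = F0 95 8F 8C.
Offset 4: leading byte 0xF0 = 11110000 → 4-byte char #2 = F0 9F 9A 9B.
Offset 8: leading byte 0xE1 = 11100001 → 3-byte char #3 = E1 9B A4.
Offset 11: leading byte 0xD7 = 11010111 → 2-byte char #4 = D7 B8.
Offset 13: leading byte 0xF0 = 11110000 → 4-byte char #5 = F0 B4 A3 A4.
Offset 17: leading byte 0xE0 = 11100000 → 3-byte char #6 = E0 B8 B1.
Offset 20: leading byte 0x6C = 01101100 → 1-byte char #7 = 6C.
Offset 21: leading byte 0xE6 = 11100110 → 3-byte char #8 = E6 A7 98.
Offset 24: leading byte 0xF1 = 11110001 → 4-byte char #9 = F1 B8 A1 8D.
Leading byte 0xF1 = 11110001 matches 11110xxx → 4-byte sequence.
Byte 1: 0xF1 = 11110001, payload 001 (3 bits).
Byte 2: 0xB8 = 10111000 (10xxxxxx ✓), payload 111000.
Byte 3: 0xA1 = 10100001 (10xxxxxx ✓), payload 100001.
Byte 4: 0x8D = 10001101 (10xxxxxx ✓), payload 001101.
Concatenate: 001111000100001001101 = 0x7884D (21 bits → U+7884D).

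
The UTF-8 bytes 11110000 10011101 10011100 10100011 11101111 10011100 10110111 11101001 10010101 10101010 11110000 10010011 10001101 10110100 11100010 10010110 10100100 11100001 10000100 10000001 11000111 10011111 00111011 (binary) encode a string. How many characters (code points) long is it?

Byte at offset 0: 0xF0 = 11110000 → 4-byte char (#1). Advance 4.
Byte at offset 4: 0xEF = 11101111 → 3-byte char (#2). Advance 3.
Byte at offset 7: 0xE9 = 11101001 → 3-byte char (#3). Advance 3.
Byte at offset 10: 0xF0 = 11110000 → 4-byte char (#4). Advance 4.
Byte at offset 14: 0xE2 = 11100010 → 3-byte char (#5). Advance 3.
Byte at offset 17: 0xE1 = 11100001 → 3-byte char (#6). Advance 3.
Byte at offset 20: 0xC7 = 11000111 → 2-byte char (#7). Advance 2.
Byte at offset 22: 0x3B = 00111011 → 1-byte char (#8). Advance 1.
Reached end at offset 23 after 8 code points.

8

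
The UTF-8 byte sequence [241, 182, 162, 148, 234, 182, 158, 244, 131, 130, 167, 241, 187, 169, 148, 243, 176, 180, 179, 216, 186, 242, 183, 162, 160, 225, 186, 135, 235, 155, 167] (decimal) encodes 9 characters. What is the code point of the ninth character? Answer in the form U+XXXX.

Offset 0: leading byte 0xF1 = 11110001 → 4-byte char #1 = F1 B6 A2 94.
Offset 4: leading byte 0xEA = 11101010 → 3-byte char #2 = EA B6 9E.
Offset 7: leading byte 0xF4 = 11110100 → 4-byte char #3 = F4 83 82 A7.
Offset 11: leading byte 0xF1 = 11110001 → 4-byte char #4 = F1 BB A9 94.
Offset 15: leading byte 0xF3 = 11110011 → 4-byte char #5 = F3 B0 B4 B3.
Offset 19: leading byte 0xD8 = 11011000 → 2-byte char #6 = D8 BA.
Offset 21: leading byte 0xF2 = 11110010 → 4-byte char #7 = F2 B7 A2 A0.
Offset 25: leading byte 0xE1 = 11100001 → 3-byte char #8 = E1 BA 87.
Offset 28: leading byte 0xEB = 11101011 → 3-byte char #9 = EB 9B A7.
Leading byte 0xEB = 11101011 matches 1110xxxx → 3-byte sequence.
Byte 1: 0xEB = 11101011, payload 1011 (4 bits).
Byte 2: 0x9B = 10011011 (10xxxxxx ✓), payload 011011.
Byte 3: 0xA7 = 10100111 (10xxxxxx ✓), payload 100111.
Concatenate: 1011011011100111 = 0xB6E7 (16 bits → U+B6E7).

U+B6E7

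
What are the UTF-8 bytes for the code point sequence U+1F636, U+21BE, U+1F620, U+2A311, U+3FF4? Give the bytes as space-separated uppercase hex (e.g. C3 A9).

F0 9F 98 B6 E2 86 BE F0 9F 98 A0 F0 AA 8C 91 E3 BF B4

U+1F636: 4-byte form → F0 9F 98 B6.
U+21BE: 3-byte form → E2 86 BE.
U+1F620: 4-byte form → F0 9F 98 A0.
U+2A311: 4-byte form → F0 AA 8C 91.
U+3FF4: 3-byte form → E3 BF B4.
Concatenated (18 bytes): F0 9F 98 B6 E2 86 BE F0 9F 98 A0 F0 AA 8C 91 E3 BF B4.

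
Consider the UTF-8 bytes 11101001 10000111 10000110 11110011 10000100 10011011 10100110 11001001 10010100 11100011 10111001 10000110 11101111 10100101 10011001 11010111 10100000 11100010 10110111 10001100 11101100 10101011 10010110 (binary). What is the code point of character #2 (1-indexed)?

U+C46E6

Offset 0: leading byte 0xE9 = 11101001 → 3-byte char #1 = E9 87 86.
Offset 3: leading byte 0xF3 = 11110011 → 4-byte char #2 = F3 84 9B A6.
Leading byte 0xF3 = 11110011 matches 11110xxx → 4-byte sequence.
Byte 1: 0xF3 = 11110011, payload 011 (3 bits).
Byte 2: 0x84 = 10000100 (10xxxxxx ✓), payload 000100.
Byte 3: 0x9B = 10011011 (10xxxxxx ✓), payload 011011.
Byte 4: 0xA6 = 10100110 (10xxxxxx ✓), payload 100110.
Concatenate: 011000100011011100110 = 0xC46E6 (21 bits → U+C46E6).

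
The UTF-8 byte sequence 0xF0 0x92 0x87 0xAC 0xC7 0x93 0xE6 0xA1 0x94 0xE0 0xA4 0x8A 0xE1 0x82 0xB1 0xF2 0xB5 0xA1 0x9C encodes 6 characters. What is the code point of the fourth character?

U+090A

Offset 0: leading byte 0xF0 = 11110000 → 4-byte char #1 = F0 92 87 AC.
Offset 4: leading byte 0xC7 = 11000111 → 2-byte char #2 = C7 93.
Offset 6: leading byte 0xE6 = 11100110 → 3-byte char #3 = E6 A1 94.
Offset 9: leading byte 0xE0 = 11100000 → 3-byte char #4 = E0 A4 8A.
Leading byte 0xE0 = 11100000 matches 1110xxxx → 3-byte sequence.
Byte 1: 0xE0 = 11100000, payload 0000 (4 bits).
Byte 2: 0xA4 = 10100100 (10xxxxxx ✓), payload 100100.
Byte 3: 0x8A = 10001010 (10xxxxxx ✓), payload 001010.
Concatenate: 0000100100001010 = 0x90A (16 bits → U+090A).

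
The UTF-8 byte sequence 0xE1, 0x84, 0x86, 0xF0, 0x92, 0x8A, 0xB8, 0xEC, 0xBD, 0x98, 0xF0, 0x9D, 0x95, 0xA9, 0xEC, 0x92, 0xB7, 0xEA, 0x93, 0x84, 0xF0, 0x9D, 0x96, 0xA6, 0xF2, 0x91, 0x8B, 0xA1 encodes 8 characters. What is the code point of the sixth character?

Offset 0: leading byte 0xE1 = 11100001 → 3-byte char #1 = E1 84 86.
Offset 3: leading byte 0xF0 = 11110000 → 4-byte char #2 = F0 92 8A B8.
Offset 7: leading byte 0xEC = 11101100 → 3-byte char #3 = EC BD 98.
Offset 10: leading byte 0xF0 = 11110000 → 4-byte char #4 = F0 9D 95 A9.
Offset 14: leading byte 0xEC = 11101100 → 3-byte char #5 = EC 92 B7.
Offset 17: leading byte 0xEA = 11101010 → 3-byte char #6 = EA 93 84.
Leading byte 0xEA = 11101010 matches 1110xxxx → 3-byte sequence.
Byte 1: 0xEA = 11101010, payload 1010 (4 bits).
Byte 2: 0x93 = 10010011 (10xxxxxx ✓), payload 010011.
Byte 3: 0x84 = 10000100 (10xxxxxx ✓), payload 000100.
Concatenate: 1010010011000100 = 0xA4C4 (16 bits → U+A4C4).

U+A4C4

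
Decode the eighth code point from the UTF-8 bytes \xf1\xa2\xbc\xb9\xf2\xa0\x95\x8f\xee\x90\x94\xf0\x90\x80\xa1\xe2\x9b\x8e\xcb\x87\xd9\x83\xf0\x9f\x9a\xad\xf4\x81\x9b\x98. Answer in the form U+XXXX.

Offset 0: leading byte 0xF1 = 11110001 → 4-byte char #1 = F1 A2 BC B9.
Offset 4: leading byte 0xF2 = 11110010 → 4-byte char #2 = F2 A0 95 8F.
Offset 8: leading byte 0xEE = 11101110 → 3-byte char #3 = EE 90 94.
Offset 11: leading byte 0xF0 = 11110000 → 4-byte char #4 = F0 90 80 A1.
Offset 15: leading byte 0xE2 = 11100010 → 3-byte char #5 = E2 9B 8E.
Offset 18: leading byte 0xCB = 11001011 → 2-byte char #6 = CB 87.
Offset 20: leading byte 0xD9 = 11011001 → 2-byte char #7 = D9 83.
Offset 22: leading byte 0xF0 = 11110000 → 4-byte char #8 = F0 9F 9A AD.
Leading byte 0xF0 = 11110000 matches 11110xxx → 4-byte sequence.
Byte 1: 0xF0 = 11110000, payload 000 (3 bits).
Byte 2: 0x9F = 10011111 (10xxxxxx ✓), payload 011111.
Byte 3: 0x9A = 10011010 (10xxxxxx ✓), payload 011010.
Byte 4: 0xAD = 10101101 (10xxxxxx ✓), payload 101101.
Concatenate: 000011111011010101101 = 0x1F6AD (21 bits → U+1F6AD).

U+1F6AD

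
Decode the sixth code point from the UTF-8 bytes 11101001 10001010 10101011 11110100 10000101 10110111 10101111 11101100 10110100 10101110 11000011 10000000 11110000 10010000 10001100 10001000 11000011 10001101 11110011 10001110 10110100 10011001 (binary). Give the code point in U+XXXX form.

Offset 0: leading byte 0xE9 = 11101001 → 3-byte char #1 = E9 8A AB.
Offset 3: leading byte 0xF4 = 11110100 → 4-byte char #2 = F4 85 B7 AF.
Offset 7: leading byte 0xEC = 11101100 → 3-byte char #3 = EC B4 AE.
Offset 10: leading byte 0xC3 = 11000011 → 2-byte char #4 = C3 80.
Offset 12: leading byte 0xF0 = 11110000 → 4-byte char #5 = F0 90 8C 88.
Offset 16: leading byte 0xC3 = 11000011 → 2-byte char #6 = C3 8D.
Leading byte 0xC3 = 11000011 matches 110xxxxx → 2-byte sequence.
Byte 1: 0xC3 = 11000011, payload 00011 (5 bits).
Byte 2: 0x8D = 10001101 (10xxxxxx ✓), payload 001101.
Concatenate: 00011001101 = 0xCD (11 bits → U+00CD).

U+00CD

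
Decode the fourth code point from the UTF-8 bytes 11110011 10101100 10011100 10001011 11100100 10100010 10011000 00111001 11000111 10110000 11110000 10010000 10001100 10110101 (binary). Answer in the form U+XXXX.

Offset 0: leading byte 0xF3 = 11110011 → 4-byte char #1 = F3 AC 9C 8B.
Offset 4: leading byte 0xE4 = 11100100 → 3-byte char #2 = E4 A2 98.
Offset 7: leading byte 0x39 = 00111001 → 1-byte char #3 = 39.
Offset 8: leading byte 0xC7 = 11000111 → 2-byte char #4 = C7 B0.
Leading byte 0xC7 = 11000111 matches 110xxxxx → 2-byte sequence.
Byte 1: 0xC7 = 11000111, payload 00111 (5 bits).
Byte 2: 0xB0 = 10110000 (10xxxxxx ✓), payload 110000.
Concatenate: 00111110000 = 0x1F0 (11 bits → U+01F0).

U+01F0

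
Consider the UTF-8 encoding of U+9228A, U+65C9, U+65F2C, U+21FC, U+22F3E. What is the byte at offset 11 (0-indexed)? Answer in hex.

0xE2

U+9228A → 4-byte form F2 92 8A 8A at offsets 0–3.
U+65C9 → 3-byte form E6 97 89 at offsets 4–6.
U+65F2C → 4-byte form F1 A5 BC AC at offsets 7–10.
U+21FC → 3-byte form E2 87 BC at offsets 11–13.
Offset 11 falls in char 4's range; it's byte 1 of E2 87 BC = 0xE2.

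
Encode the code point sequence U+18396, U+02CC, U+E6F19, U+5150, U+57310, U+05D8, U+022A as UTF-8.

U+18396: 4-byte form → F0 98 8E 96.
U+02CC: 2-byte form → CB 8C.
U+E6F19: 4-byte form → F3 A6 BC 99.
U+5150: 3-byte form → E5 85 90.
U+57310: 4-byte form → F1 97 8C 90.
U+05D8: 2-byte form → D7 98.
U+022A: 2-byte form → C8 AA.
Concatenated (21 bytes): F0 98 8E 96 CB 8C F3 A6 BC 99 E5 85 90 F1 97 8C 90 D7 98 C8 AA.

F0 98 8E 96 CB 8C F3 A6 BC 99 E5 85 90 F1 97 8C 90 D7 98 C8 AA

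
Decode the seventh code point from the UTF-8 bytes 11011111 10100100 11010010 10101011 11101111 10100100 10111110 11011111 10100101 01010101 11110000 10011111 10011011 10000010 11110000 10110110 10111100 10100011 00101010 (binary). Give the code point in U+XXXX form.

U+36F23

Offset 0: leading byte 0xDF = 11011111 → 2-byte char #1 = DF A4.
Offset 2: leading byte 0xD2 = 11010010 → 2-byte char #2 = D2 AB.
Offset 4: leading byte 0xEF = 11101111 → 3-byte char #3 = EF A4 BE.
Offset 7: leading byte 0xDF = 11011111 → 2-byte char #4 = DF A5.
Offset 9: leading byte 0x55 = 01010101 → 1-byte char #5 = 55.
Offset 10: leading byte 0xF0 = 11110000 → 4-byte char #6 = F0 9F 9B 82.
Offset 14: leading byte 0xF0 = 11110000 → 4-byte char #7 = F0 B6 BC A3.
Leading byte 0xF0 = 11110000 matches 11110xxx → 4-byte sequence.
Byte 1: 0xF0 = 11110000, payload 000 (3 bits).
Byte 2: 0xB6 = 10110110 (10xxxxxx ✓), payload 110110.
Byte 3: 0xBC = 10111100 (10xxxxxx ✓), payload 111100.
Byte 4: 0xA3 = 10100011 (10xxxxxx ✓), payload 100011.
Concatenate: 000110110111100100011 = 0x36F23 (21 bits → U+36F23).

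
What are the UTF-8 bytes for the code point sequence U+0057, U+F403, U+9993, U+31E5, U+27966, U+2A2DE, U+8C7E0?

57 EF 90 83 E9 A6 93 E3 87 A5 F0 A7 A5 A6 F0 AA 8B 9E F2 8C 9F A0

U+0057: 1-byte form → 57.
U+F403: 3-byte form → EF 90 83.
U+9993: 3-byte form → E9 A6 93.
U+31E5: 3-byte form → E3 87 A5.
U+27966: 4-byte form → F0 A7 A5 A6.
U+2A2DE: 4-byte form → F0 AA 8B 9E.
U+8C7E0: 4-byte form → F2 8C 9F A0.
Concatenated (22 bytes): 57 EF 90 83 E9 A6 93 E3 87 A5 F0 A7 A5 A6 F0 AA 8B 9E F2 8C 9F A0.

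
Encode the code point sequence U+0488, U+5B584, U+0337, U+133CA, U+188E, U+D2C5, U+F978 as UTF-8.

D2 88 F1 9B 96 84 CC B7 F0 93 8F 8A E1 A2 8E ED 8B 85 EF A5 B8

U+0488: 2-byte form → D2 88.
U+5B584: 4-byte form → F1 9B 96 84.
U+0337: 2-byte form → CC B7.
U+133CA: 4-byte form → F0 93 8F 8A.
U+188E: 3-byte form → E1 A2 8E.
U+D2C5: 3-byte form → ED 8B 85.
U+F978: 3-byte form → EF A5 B8.
Concatenated (21 bytes): D2 88 F1 9B 96 84 CC B7 F0 93 8F 8A E1 A2 8E ED 8B 85 EF A5 B8.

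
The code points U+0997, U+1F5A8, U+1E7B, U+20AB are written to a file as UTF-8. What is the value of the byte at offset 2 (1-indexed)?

0xA6

1-indexed offset 2 is 0-indexed offset 1.
U+0997 → 3-byte form E0 A6 97 at offsets 0–2.
Offset 1 falls in char 1's range; it's byte 2 of E0 A6 97 = 0xA6.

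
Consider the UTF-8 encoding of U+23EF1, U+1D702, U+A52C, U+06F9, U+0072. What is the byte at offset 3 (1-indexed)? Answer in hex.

0xBB

1-indexed offset 3 is 0-indexed offset 2.
U+23EF1 → 4-byte form F0 A3 BB B1 at offsets 0–3.
Offset 2 falls in char 1's range; it's byte 3 of F0 A3 BB B1 = 0xBB.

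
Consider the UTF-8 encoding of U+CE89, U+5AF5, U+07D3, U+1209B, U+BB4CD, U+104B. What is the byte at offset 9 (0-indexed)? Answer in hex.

U+CE89 → 3-byte form EC BA 89 at offsets 0–2.
U+5AF5 → 3-byte form E5 AB B5 at offsets 3–5.
U+07D3 → 2-byte form DF 93 at offsets 6–7.
U+1209B → 4-byte form F0 92 82 9B at offsets 8–11.
Offset 9 falls in char 4's range; it's byte 2 of F0 92 82 9B = 0x92.

0x92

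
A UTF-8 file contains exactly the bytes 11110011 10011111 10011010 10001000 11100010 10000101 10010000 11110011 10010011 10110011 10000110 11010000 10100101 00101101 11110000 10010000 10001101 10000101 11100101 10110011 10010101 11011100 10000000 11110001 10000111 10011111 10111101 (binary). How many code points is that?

Byte at offset 0: 0xF3 = 11110011 → 4-byte char (#1). Advance 4.
Byte at offset 4: 0xE2 = 11100010 → 3-byte char (#2). Advance 3.
Byte at offset 7: 0xF3 = 11110011 → 4-byte char (#3). Advance 4.
Byte at offset 11: 0xD0 = 11010000 → 2-byte char (#4). Advance 2.
Byte at offset 13: 0x2D = 00101101 → 1-byte char (#5). Advance 1.
Byte at offset 14: 0xF0 = 11110000 → 4-byte char (#6). Advance 4.
Byte at offset 18: 0xE5 = 11100101 → 3-byte char (#7). Advance 3.
Byte at offset 21: 0xDC = 11011100 → 2-byte char (#8). Advance 2.
Byte at offset 23: 0xF1 = 11110001 → 4-byte char (#9). Advance 4.
Reached end at offset 27 after 9 code points.

9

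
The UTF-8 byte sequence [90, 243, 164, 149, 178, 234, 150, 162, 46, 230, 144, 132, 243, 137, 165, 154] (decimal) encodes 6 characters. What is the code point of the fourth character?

U+002E

Offset 0: leading byte 0x5A = 01011010 → 1-byte char #1 = 5A.
Offset 1: leading byte 0xF3 = 11110011 → 4-byte char #2 = F3 A4 95 B2.
Offset 5: leading byte 0xEA = 11101010 → 3-byte char #3 = EA 96 A2.
Offset 8: leading byte 0x2E = 00101110 → 1-byte char #4 = 2E.
Leading byte 0x2E = 00101110 matches 0xxxxxxx → 1-byte sequence.
Byte 1: 0x2E = 00101110, payload 0101110 (7 bits).
Concatenate: 0101110 = 0x2E (7 bits → U+002E).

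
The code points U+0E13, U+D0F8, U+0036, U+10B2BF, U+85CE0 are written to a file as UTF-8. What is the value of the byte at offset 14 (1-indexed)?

1-indexed offset 14 is 0-indexed offset 13.
U+0E13 → 3-byte form E0 B8 93 at offsets 0–2.
U+D0F8 → 3-byte form ED 83 B8 at offsets 3–5.
U+0036 → 1-byte form 36 at offsets 6–6.
U+10B2BF → 4-byte form F4 8B 8A BF at offsets 7–10.
U+85CE0 → 4-byte form F2 85 B3 A0 at offsets 11–14.
Offset 13 falls in char 5's range; it's byte 3 of F2 85 B3 A0 = 0xB3.

0xB3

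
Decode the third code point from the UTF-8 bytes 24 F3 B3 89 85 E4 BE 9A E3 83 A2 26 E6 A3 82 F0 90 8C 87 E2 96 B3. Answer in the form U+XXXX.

Offset 0: leading byte 0x24 = 00100100 → 1-byte char #1 = 24.
Offset 1: leading byte 0xF3 = 11110011 → 4-byte char #2 = F3 B3 89 85.
Offset 5: leading byte 0xE4 = 11100100 → 3-byte char #3 = E4 BE 9A.
Leading byte 0xE4 = 11100100 matches 1110xxxx → 3-byte sequence.
Byte 1: 0xE4 = 11100100, payload 0100 (4 bits).
Byte 2: 0xBE = 10111110 (10xxxxxx ✓), payload 111110.
Byte 3: 0x9A = 10011010 (10xxxxxx ✓), payload 011010.
Concatenate: 0100111110011010 = 0x4F9A (16 bits → U+4F9A).

U+4F9A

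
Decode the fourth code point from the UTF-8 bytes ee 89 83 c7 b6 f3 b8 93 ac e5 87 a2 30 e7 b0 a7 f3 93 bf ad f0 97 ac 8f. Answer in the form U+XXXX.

Offset 0: leading byte 0xEE = 11101110 → 3-byte char #1 = EE 89 83.
Offset 3: leading byte 0xC7 = 11000111 → 2-byte char #2 = C7 B6.
Offset 5: leading byte 0xF3 = 11110011 → 4-byte char #3 = F3 B8 93 AC.
Offset 9: leading byte 0xE5 = 11100101 → 3-byte char #4 = E5 87 A2.
Leading byte 0xE5 = 11100101 matches 1110xxxx → 3-byte sequence.
Byte 1: 0xE5 = 11100101, payload 0101 (4 bits).
Byte 2: 0x87 = 10000111 (10xxxxxx ✓), payload 000111.
Byte 3: 0xA2 = 10100010 (10xxxxxx ✓), payload 100010.
Concatenate: 0101000111100010 = 0x51E2 (16 bits → U+51E2).

U+51E2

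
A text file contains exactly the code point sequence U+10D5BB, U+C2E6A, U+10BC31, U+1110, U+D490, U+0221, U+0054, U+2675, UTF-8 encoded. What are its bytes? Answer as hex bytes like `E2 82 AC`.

F4 8D 96 BB F3 82 B9 AA F4 8B B0 B1 E1 84 90 ED 92 90 C8 A1 54 E2 99 B5

U+10D5BB: 4-byte form → F4 8D 96 BB.
U+C2E6A: 4-byte form → F3 82 B9 AA.
U+10BC31: 4-byte form → F4 8B B0 B1.
U+1110: 3-byte form → E1 84 90.
U+D490: 3-byte form → ED 92 90.
U+0221: 2-byte form → C8 A1.
U+0054: 1-byte form → 54.
U+2675: 3-byte form → E2 99 B5.
Concatenated (24 bytes): F4 8D 96 BB F3 82 B9 AA F4 8B B0 B1 E1 84 90 ED 92 90 C8 A1 54 E2 99 B5.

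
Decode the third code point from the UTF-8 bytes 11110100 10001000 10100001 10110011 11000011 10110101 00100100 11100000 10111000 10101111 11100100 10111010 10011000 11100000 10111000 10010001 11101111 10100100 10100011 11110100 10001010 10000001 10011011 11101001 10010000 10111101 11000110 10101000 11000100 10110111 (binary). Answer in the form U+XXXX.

Offset 0: leading byte 0xF4 = 11110100 → 4-byte char #1 = F4 88 A1 B3.
Offset 4: leading byte 0xC3 = 11000011 → 2-byte char #2 = C3 B5.
Offset 6: leading byte 0x24 = 00100100 → 1-byte char #3 = 24.
Leading byte 0x24 = 00100100 matches 0xxxxxxx → 1-byte sequence.
Byte 1: 0x24 = 00100100, payload 0100100 (7 bits).
Concatenate: 0100100 = 0x24 (7 bits → U+0024).

U+0024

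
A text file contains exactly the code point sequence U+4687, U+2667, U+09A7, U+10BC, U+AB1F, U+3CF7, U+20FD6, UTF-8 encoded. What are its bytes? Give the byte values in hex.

E4 9A 87 E2 99 A7 E0 A6 A7 E1 82 BC EA AC 9F E3 B3 B7 F0 A0 BF 96

U+4687: 3-byte form → E4 9A 87.
U+2667: 3-byte form → E2 99 A7.
U+09A7: 3-byte form → E0 A6 A7.
U+10BC: 3-byte form → E1 82 BC.
U+AB1F: 3-byte form → EA AC 9F.
U+3CF7: 3-byte form → E3 B3 B7.
U+20FD6: 4-byte form → F0 A0 BF 96.
Concatenated (22 bytes): E4 9A 87 E2 99 A7 E0 A6 A7 E1 82 BC EA AC 9F E3 B3 B7 F0 A0 BF 96.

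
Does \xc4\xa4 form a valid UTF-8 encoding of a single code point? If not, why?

Leading byte 0xC4 = 11000100 → 2-byte form.
Continuation bytes 0xA4=10100100 all match 10xxxxxx.
Decoded value 0x124 is ≥ 0x80 (shortest form) and not a surrogate.

valid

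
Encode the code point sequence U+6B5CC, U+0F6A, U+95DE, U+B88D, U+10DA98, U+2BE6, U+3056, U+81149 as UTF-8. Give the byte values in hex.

F1 AB 97 8C E0 BD AA E9 97 9E EB A2 8D F4 8D AA 98 E2 AF A6 E3 81 96 F2 81 85 89

U+6B5CC: 4-byte form → F1 AB 97 8C.
U+0F6A: 3-byte form → E0 BD AA.
U+95DE: 3-byte form → E9 97 9E.
U+B88D: 3-byte form → EB A2 8D.
U+10DA98: 4-byte form → F4 8D AA 98.
U+2BE6: 3-byte form → E2 AF A6.
U+3056: 3-byte form → E3 81 96.
U+81149: 4-byte form → F2 81 85 89.
Concatenated (27 bytes): F1 AB 97 8C E0 BD AA E9 97 9E EB A2 8D F4 8D AA 98 E2 AF A6 E3 81 96 F2 81 85 89.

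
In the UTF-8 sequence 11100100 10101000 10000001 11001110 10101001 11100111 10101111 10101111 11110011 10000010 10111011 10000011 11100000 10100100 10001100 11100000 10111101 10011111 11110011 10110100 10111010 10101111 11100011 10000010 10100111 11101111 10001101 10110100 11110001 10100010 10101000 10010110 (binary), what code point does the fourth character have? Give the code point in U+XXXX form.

U+C2EC3

Offset 0: leading byte 0xE4 = 11100100 → 3-byte char #1 = E4 A8 81.
Offset 3: leading byte 0xCE = 11001110 → 2-byte char #2 = CE A9.
Offset 5: leading byte 0xE7 = 11100111 → 3-byte char #3 = E7 AF AF.
Offset 8: leading byte 0xF3 = 11110011 → 4-byte char #4 = F3 82 BB 83.
Leading byte 0xF3 = 11110011 matches 11110xxx → 4-byte sequence.
Byte 1: 0xF3 = 11110011, payload 011 (3 bits).
Byte 2: 0x82 = 10000010 (10xxxxxx ✓), payload 000010.
Byte 3: 0xBB = 10111011 (10xxxxxx ✓), payload 111011.
Byte 4: 0x83 = 10000011 (10xxxxxx ✓), payload 000011.
Concatenate: 011000010111011000011 = 0xC2EC3 (21 bits → U+C2EC3).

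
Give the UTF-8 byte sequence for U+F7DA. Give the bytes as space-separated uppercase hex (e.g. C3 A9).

U+F7DA = 0xF7DA = 63450 decimal. In range U+0800–U+FFFF → 3-byte form: 1110xxxx 10xxxxxx 10xxxxxx.
Binary (16 bits): 1111011111011010.
Split 4+6+6: 1111 | 011111 | 011010.
Byte 1: 11101111 = 0xEF.
Byte 2: 10011111 = 0x9F.
Byte 3: 10011010 = 0x9A.

EF 9F 9A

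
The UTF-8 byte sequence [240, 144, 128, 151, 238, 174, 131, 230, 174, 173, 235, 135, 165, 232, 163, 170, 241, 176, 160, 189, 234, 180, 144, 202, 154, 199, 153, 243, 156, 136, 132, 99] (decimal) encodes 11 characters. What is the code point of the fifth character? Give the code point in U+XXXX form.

U+88EA

Offset 0: leading byte 0xF0 = 11110000 → 4-byte char #1 = F0 90 80 97.
Offset 4: leading byte 0xEE = 11101110 → 3-byte char #2 = EE AE 83.
Offset 7: leading byte 0xE6 = 11100110 → 3-byte char #3 = E6 AE AD.
Offset 10: leading byte 0xEB = 11101011 → 3-byte char #4 = EB 87 A5.
Offset 13: leading byte 0xE8 = 11101000 → 3-byte char #5 = E8 A3 AA.
Leading byte 0xE8 = 11101000 matches 1110xxxx → 3-byte sequence.
Byte 1: 0xE8 = 11101000, payload 1000 (4 bits).
Byte 2: 0xA3 = 10100011 (10xxxxxx ✓), payload 100011.
Byte 3: 0xAA = 10101010 (10xxxxxx ✓), payload 101010.
Concatenate: 1000100011101010 = 0x88EA (16 bits → U+88EA).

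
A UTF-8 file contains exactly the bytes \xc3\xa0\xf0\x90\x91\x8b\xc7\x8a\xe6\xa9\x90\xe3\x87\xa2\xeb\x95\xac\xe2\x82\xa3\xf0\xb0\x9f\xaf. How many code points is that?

8

Byte at offset 0: 0xC3 = 11000011 → 2-byte char (#1). Advance 2.
Byte at offset 2: 0xF0 = 11110000 → 4-byte char (#2). Advance 4.
Byte at offset 6: 0xC7 = 11000111 → 2-byte char (#3). Advance 2.
Byte at offset 8: 0xE6 = 11100110 → 3-byte char (#4). Advance 3.
Byte at offset 11: 0xE3 = 11100011 → 3-byte char (#5). Advance 3.
Byte at offset 14: 0xEB = 11101011 → 3-byte char (#6). Advance 3.
Byte at offset 17: 0xE2 = 11100010 → 3-byte char (#7). Advance 3.
Byte at offset 20: 0xF0 = 11110000 → 4-byte char (#8). Advance 4.
Reached end at offset 24 after 8 code points.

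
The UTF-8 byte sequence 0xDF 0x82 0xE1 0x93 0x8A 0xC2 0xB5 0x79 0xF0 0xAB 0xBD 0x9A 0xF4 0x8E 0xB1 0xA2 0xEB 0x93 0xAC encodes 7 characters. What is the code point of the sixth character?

U+10EC62

Offset 0: leading byte 0xDF = 11011111 → 2-byte char #1 = DF 82.
Offset 2: leading byte 0xE1 = 11100001 → 3-byte char #2 = E1 93 8A.
Offset 5: leading byte 0xC2 = 11000010 → 2-byte char #3 = C2 B5.
Offset 7: leading byte 0x79 = 01111001 → 1-byte char #4 = 79.
Offset 8: leading byte 0xF0 = 11110000 → 4-byte char #5 = F0 AB BD 9A.
Offset 12: leading byte 0xF4 = 11110100 → 4-byte char #6 = F4 8E B1 A2.
Leading byte 0xF4 = 11110100 matches 11110xxx → 4-byte sequence.
Byte 1: 0xF4 = 11110100, payload 100 (3 bits).
Byte 2: 0x8E = 10001110 (10xxxxxx ✓), payload 001110.
Byte 3: 0xB1 = 10110001 (10xxxxxx ✓), payload 110001.
Byte 4: 0xA2 = 10100010 (10xxxxxx ✓), payload 100010.
Concatenate: 100001110110001100010 = 0x10EC62 (21 bits → U+10EC62).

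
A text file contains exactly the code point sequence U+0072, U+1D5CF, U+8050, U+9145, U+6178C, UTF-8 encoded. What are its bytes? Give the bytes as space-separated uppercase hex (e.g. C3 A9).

U+0072: 1-byte form → 72.
U+1D5CF: 4-byte form → F0 9D 97 8F.
U+8050: 3-byte form → E8 81 90.
U+9145: 3-byte form → E9 85 85.
U+6178C: 4-byte form → F1 A1 9E 8C.
Concatenated (15 bytes): 72 F0 9D 97 8F E8 81 90 E9 85 85 F1 A1 9E 8C.

72 F0 9D 97 8F E8 81 90 E9 85 85 F1 A1 9E 8C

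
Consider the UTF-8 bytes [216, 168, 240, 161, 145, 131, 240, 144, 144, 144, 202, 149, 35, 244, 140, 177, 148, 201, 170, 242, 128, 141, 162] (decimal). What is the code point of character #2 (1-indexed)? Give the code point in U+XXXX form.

Offset 0: leading byte 0xD8 = 11011000 → 2-byte char #1 = D8 A8.
Offset 2: leading byte 0xF0 = 11110000 → 4-byte char #2 = F0 A1 91 83.
Leading byte 0xF0 = 11110000 matches 11110xxx → 4-byte sequence.
Byte 1: 0xF0 = 11110000, payload 000 (3 bits).
Byte 2: 0xA1 = 10100001 (10xxxxxx ✓), payload 100001.
Byte 3: 0x91 = 10010001 (10xxxxxx ✓), payload 010001.
Byte 4: 0x83 = 10000011 (10xxxxxx ✓), payload 000011.
Concatenate: 000100001010001000011 = 0x21443 (21 bits → U+21443).

U+21443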